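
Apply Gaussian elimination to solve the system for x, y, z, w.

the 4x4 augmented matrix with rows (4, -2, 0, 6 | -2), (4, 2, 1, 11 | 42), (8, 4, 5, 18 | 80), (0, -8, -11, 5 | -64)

Forward elimination on [A|b]:
R2 <- R2 - (1)*R1:  [  0   4   1   5  44 ]
R3 <- R3 - (2)*R1:  [  0   8   5   6  84 ]
R3 <- R3 - (2)*R2:  [  0   0   3  -4  -4 ]
R4 <- R4 - (-2)*R2:  [  0   0  -9  15  24 ]
R4 <- R4 - (-3)*R3:  [  0   0   0   3  12 ]
Row echelon form:
[ 4  -2  0   6  |  -2 ]
[ 0   4  1   5  |  44 ]
[ 0   0  3  -4  |  -4 ]
[ 0   0  0   3  |  12 ]
Back-substitution:
w = (12) / 3 = 4
z = (-4 - (-4)*(4)) / 3 = 4
y = (44 - (1)*(4) - (5)*(4)) / 4 = 5
x = (-2 - (-2)*(5) - (6)*(4)) / 4 = -4

(-4, 5, 4, 4)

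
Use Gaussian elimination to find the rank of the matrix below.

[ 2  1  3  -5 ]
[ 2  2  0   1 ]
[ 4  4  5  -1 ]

rank(A) = 3

Row reduction:
R2 <- R2 - (1)*R1:  [  0   1  -3   6 ]
R3 <- R3 - (2)*R1:  [  0   2  -1   9 ]
R3 <- R3 - (2)*R2:  [  0   0   5  -3 ]
Row echelon form:
[ 2  1   3  -5 ]
[ 0  1  -3   6 ]
[ 0  0   5  -3 ]
Nonzero rows / pivot columns: 3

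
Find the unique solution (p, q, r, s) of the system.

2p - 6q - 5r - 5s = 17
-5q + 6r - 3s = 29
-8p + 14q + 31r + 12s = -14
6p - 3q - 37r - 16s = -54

(4, -4, 2, 1)

Forward elimination on [A|b]:
R3 <- R3 - (-4)*R1:  [   0  -10   11   -8   54 ]
R4 <- R4 - (3)*R1:  [    0    15   -22    -1  -105 ]
R3 <- R3 - (2)*R2:  [  0   0  -1  -2  -4 ]
R4 <- R4 - (-3)*R2:  [   0    0   -4  -10  -18 ]
R4 <- R4 - (4)*R3:  [  0   0   0  -2  -2 ]
Row echelon form:
[ 2  -6  -5  -5  |  17 ]
[ 0  -5   6  -3  |  29 ]
[ 0   0  -1  -2  |  -4 ]
[ 0   0   0  -2  |  -2 ]
Back-substitution:
s = (-2) / -2 = 1
r = (-4 - (-2)*(1)) / -1 = 2
q = (29 - (6)*(2) - (-3)*(1)) / -5 = -4
p = (17 - (-6)*(-4) - (-5)*(2) - (-5)*(1)) / 2 = 4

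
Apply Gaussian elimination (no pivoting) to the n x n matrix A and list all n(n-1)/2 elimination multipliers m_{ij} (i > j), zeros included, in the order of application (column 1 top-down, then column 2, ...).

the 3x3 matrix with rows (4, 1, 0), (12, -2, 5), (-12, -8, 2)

multipliers: 3, -3, 1

Forward elimination:
R2 <- R2 - (3)*R1:  [  0  -5   5 ]
R3 <- R3 - (-3)*R1:  [  0  -5   2 ]
R3 <- R3 - (1)*R2:  [  0   0  -3 ]
Multipliers (in order of application): m_{21} = 3, m_{31} = -3, m_{32} = 1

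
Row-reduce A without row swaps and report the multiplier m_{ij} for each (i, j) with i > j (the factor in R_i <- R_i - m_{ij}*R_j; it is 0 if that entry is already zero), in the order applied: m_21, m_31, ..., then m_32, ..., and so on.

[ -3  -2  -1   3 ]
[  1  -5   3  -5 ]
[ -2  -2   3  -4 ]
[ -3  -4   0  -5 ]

Forward elimination:
R2 <- R2 - (-1/3)*R1:  [     0  -17/3    8/3     -4 ]
R3 <- R3 - (2/3)*R1:  [    0  -2/3  11/3    -6 ]
R4 <- R4 - (1)*R1:  [  0  -2   1  -8 ]
R3 <- R3 - (2/17)*R2:  [      0       0   57/17  -94/17 ]
R4 <- R4 - (6/17)*R2:  [       0        0     1/17  -112/17 ]
R4 <- R4 - (1/57)*R3:  [       0        0        0  -370/57 ]
Multipliers (in order of application): m_{21} = -1/3, m_{31} = 2/3, m_{41} = 1, m_{32} = 2/17, m_{42} = 6/17, m_{43} = 1/57

multipliers: -1/3, 2/3, 1, 2/17, 6/17, 1/57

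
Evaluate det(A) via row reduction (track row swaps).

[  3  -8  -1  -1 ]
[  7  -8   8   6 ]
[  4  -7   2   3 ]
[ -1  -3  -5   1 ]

det(A) = -43

Forward elimination:
R2 <- R2 - (7/3)*R1:  [    0  32/3  31/3  25/3 ]
R3 <- R3 - (4/3)*R1:  [    0  11/3  10/3  13/3 ]
R4 <- R4 - (-1/3)*R1:  [     0  -17/3  -16/3    2/3 ]
R3 <- R3 - (11/32)*R2:  [     0      0  -7/32  47/32 ]
R4 <- R4 - (-17/32)*R2:  [      0       0    5/32  163/32 ]
R4 <- R4 - (-5/7)*R3:  [    0     0     0  43/7 ]
Upper-triangular form:
[ 3    -8     -1     -1 ]
[ 0  32/3   31/3   25/3 ]
[ 0     0  -7/32  47/32 ]
[ 0     0      0   43/7 ]
det(A) = (-1)^0 * (3) * (32/3) * (-7/32) * (43/7) = -43  (0 row swaps -> sign +1)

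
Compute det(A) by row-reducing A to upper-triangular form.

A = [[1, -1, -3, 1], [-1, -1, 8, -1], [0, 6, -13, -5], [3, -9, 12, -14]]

det(A) = 8

Forward elimination:
R2 <- R2 - (-1)*R1:  [  0  -2   5   0 ]
R4 <- R4 - (3)*R1:  [   0   -6   21  -17 ]
R3 <- R3 - (-3)*R2:  [  0   0   2  -5 ]
R4 <- R4 - (3)*R2:  [   0    0    6  -17 ]
R4 <- R4 - (3)*R3:  [  0   0   0  -2 ]
Upper-triangular form:
[ 1  -1  -3   1 ]
[ 0  -2   5   0 ]
[ 0   0   2  -5 ]
[ 0   0   0  -2 ]
det(A) = (-1)^0 * (1) * (-2) * (2) * (-2) = 8  (0 row swaps -> sign +1)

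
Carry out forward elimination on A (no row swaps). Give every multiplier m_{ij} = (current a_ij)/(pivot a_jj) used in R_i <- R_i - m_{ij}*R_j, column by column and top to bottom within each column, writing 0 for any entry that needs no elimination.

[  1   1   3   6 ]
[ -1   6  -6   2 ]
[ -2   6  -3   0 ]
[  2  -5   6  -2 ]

multipliers: -1, -2, 2, 8/7, -1, -7/15

Forward elimination:
R2 <- R2 - (-1)*R1:  [  0   7  -3   8 ]
R3 <- R3 - (-2)*R1:  [  0   8   3  12 ]
R4 <- R4 - (2)*R1:  [   0   -7    0  -14 ]
R3 <- R3 - (8/7)*R2:  [    0     0  45/7  20/7 ]
R4 <- R4 - (-1)*R2:  [  0   0  -3  -6 ]
R4 <- R4 - (-7/15)*R3:  [     0      0      0  -14/3 ]
Multipliers (in order of application): m_{21} = -1, m_{31} = -2, m_{41} = 2, m_{32} = 8/7, m_{42} = -1, m_{43} = -7/15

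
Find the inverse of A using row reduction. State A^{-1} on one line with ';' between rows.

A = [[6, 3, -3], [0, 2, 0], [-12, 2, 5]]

inverse = [-5/6 7/4 -1/2; 0 1/2 0; -2 4 -1]

Gauss-Jordan on [A | I]:
R1 <- (1/6)*R1:  [    1   1/2  -1/2  |   1/6     0     0 ]
R3 <- R3 - (-12)*R1:  [  0   8  -1  |   2   0   1 ]
R2 <- (1/2)*R2:  [   0    1    0  |    0  1/2    0 ]
R1 <- R1 - (1/2)*R2:  [    1     0  -1/2  |   1/6  -1/4     0 ]
R3 <- R3 - (8)*R2:  [  0   0  -1  |   2  -4   1 ]
R3 <- (1/-1)*R3:  [  0   0   1  |  -2   4  -1 ]
R1 <- R1 - (-1/2)*R3:  [    1     0     0  |  -5/6   7/4  -1/2 ]
Right block of [I | A^{-1}] is the inverse:
[ -5/6  7/4  -1/2 ]
[    0  1/2     0 ]
[   -2    4    -1 ]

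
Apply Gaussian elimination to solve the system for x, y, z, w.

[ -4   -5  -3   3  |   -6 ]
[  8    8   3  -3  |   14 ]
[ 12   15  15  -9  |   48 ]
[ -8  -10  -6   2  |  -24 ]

Forward elimination on [A|b]:
R2 <- R2 - (-2)*R1:  [  0  -2  -3   3   2 ]
R3 <- R3 - (-3)*R1:  [  0   0   6   0  30 ]
R4 <- R4 - (2)*R1:  [   0    0    0   -4  -12 ]
Row echelon form:
[ -4  -5  -3   3  |   -6 ]
[  0  -2  -3   3  |    2 ]
[  0   0   6   0  |   30 ]
[  0   0   0  -4  |  -12 ]
Back-substitution:
w = (-12) / -4 = 3
z = (30) / 6 = 5
y = (2 - (-3)*(5) - (3)*(3)) / -2 = -4
x = (-6 - (-5)*(-4) - (-3)*(5) - (3)*(3)) / -4 = 5

(5, -4, 5, 3)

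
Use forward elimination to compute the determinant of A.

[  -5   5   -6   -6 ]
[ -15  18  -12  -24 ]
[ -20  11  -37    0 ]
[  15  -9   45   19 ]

Forward elimination:
R2 <- R2 - (3)*R1:  [  0   3   6  -6 ]
R3 <- R3 - (4)*R1:  [   0   -9  -13   24 ]
R4 <- R4 - (-3)*R1:  [  0   6  27   1 ]
R3 <- R3 - (-3)*R2:  [ 0  0  5  6 ]
R4 <- R4 - (2)*R2:  [  0   0  15  13 ]
R4 <- R4 - (3)*R3:  [  0   0   0  -5 ]
Upper-triangular form:
[ -5  5  -6  -6 ]
[  0  3   6  -6 ]
[  0  0   5   6 ]
[  0  0   0  -5 ]
det(A) = (-1)^0 * (-5) * (3) * (5) * (-5) = 375  (0 row swaps -> sign +1)

det(A) = 375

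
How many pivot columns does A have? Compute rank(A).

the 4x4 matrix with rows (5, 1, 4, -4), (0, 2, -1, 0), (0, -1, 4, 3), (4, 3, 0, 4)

Row reduction:
R4 <- R4 - (4/5)*R1:  [     0   11/5  -16/5   36/5 ]
R3 <- R3 - (-1/2)*R2:  [   0    0  7/2    3 ]
R4 <- R4 - (11/10)*R2:  [      0       0  -21/10    36/5 ]
R4 <- R4 - (-3/5)*R3:  [ 0  0  0  9 ]
Row echelon form:
[ 5  1    4  -4 ]
[ 0  2   -1   0 ]
[ 0  0  7/2   3 ]
[ 0  0    0   9 ]
Nonzero rows / pivot columns: 4

rank(A) = 4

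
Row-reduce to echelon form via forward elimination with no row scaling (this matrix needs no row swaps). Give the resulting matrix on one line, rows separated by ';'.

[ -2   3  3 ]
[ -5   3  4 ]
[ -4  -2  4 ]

REF = [-2 3 3; 0 -9/2 -7/2; 0 0 38/9]

Forward elimination:
R2 <- R2 - (5/2)*R1:  [    0  -9/2  -7/2 ]
R3 <- R3 - (2)*R1:  [  0  -8  -2 ]
R3 <- R3 - (16/9)*R2:  [    0     0  38/9 ]
Row echelon form:
[ -2     3     3 ]
[  0  -9/2  -7/2 ]
[  0     0  38/9 ]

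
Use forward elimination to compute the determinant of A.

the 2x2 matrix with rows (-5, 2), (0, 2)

det(A) = -10

Forward elimination:
Upper-triangular form:
[ -5  2 ]
[  0  2 ]
det(A) = (-1)^0 * (-5) * (2) = -10  (0 row swaps -> sign +1)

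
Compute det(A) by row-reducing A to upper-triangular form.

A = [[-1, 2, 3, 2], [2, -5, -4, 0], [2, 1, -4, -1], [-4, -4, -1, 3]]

det(A) = 215

Forward elimination:
R2 <- R2 - (-2)*R1:  [  0  -1   2   4 ]
R3 <- R3 - (-2)*R1:  [ 0  5  2  3 ]
R4 <- R4 - (4)*R1:  [   0  -12  -13   -5 ]
R3 <- R3 - (-5)*R2:  [  0   0  12  23 ]
R4 <- R4 - (12)*R2:  [   0    0  -37  -53 ]
R4 <- R4 - (-37/12)*R3:  [      0       0       0  215/12 ]
Upper-triangular form:
[ -1   2   3       2 ]
[  0  -1   2       4 ]
[  0   0  12      23 ]
[  0   0   0  215/12 ]
det(A) = (-1)^0 * (-1) * (-1) * (12) * (215/12) = 215  (0 row swaps -> sign +1)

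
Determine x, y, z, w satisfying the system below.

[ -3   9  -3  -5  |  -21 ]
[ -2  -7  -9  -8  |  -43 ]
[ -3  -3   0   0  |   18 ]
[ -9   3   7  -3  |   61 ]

(-5, -1, 4, 3)

Forward elimination on [A|b]:
R2 <- R2 - (2/3)*R1:  [     0    -13     -7  -14/3    -29 ]
R3 <- R3 - (1)*R1:  [   0  -12    3    5   39 ]
R4 <- R4 - (3)*R1:  [   0  -24   16   12  124 ]
R3 <- R3 - (12/13)*R2:  [      0       0  123/13  121/13  855/13 ]
R4 <- R4 - (24/13)*R2:  [       0        0   376/13   268/13  2308/13 ]
R4 <- R4 - (376/123)*R3:  [        0         0         0  -964/123   -964/41 ]
Row echelon form:
[ -3    9      -3        -5  |      -21 ]
[  0  -13      -7     -14/3  |      -29 ]
[  0    0  123/13    121/13  |   855/13 ]
[  0    0       0  -964/123  |  -964/41 ]
Back-substitution:
w = (-964/41) / (-964/123) = 3
z = (855/13 - (121/13)*(3)) / (123/13) = 4
y = (-29 - (-7)*(4) - (-14/3)*(3)) / -13 = -1
x = (-21 - (9)*(-1) - (-3)*(4) - (-5)*(3)) / -3 = -5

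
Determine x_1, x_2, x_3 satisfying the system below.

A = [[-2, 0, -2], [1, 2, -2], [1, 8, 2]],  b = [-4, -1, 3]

(1, 0, 1)

Forward elimination on [A|b]:
R2 <- R2 - (-1/2)*R1:  [  0   2  -3  -3 ]
R3 <- R3 - (-1/2)*R1:  [ 0  8  1  1 ]
R3 <- R3 - (4)*R2:  [  0   0  13  13 ]
Row echelon form:
[ -2  0  -2  |  -4 ]
[  0  2  -3  |  -3 ]
[  0  0  13  |  13 ]
Back-substitution:
x_3 = (13) / 13 = 1
x_2 = (-3 - (-3)*(1)) / 2 = 0
x_1 = (-4 - (-2)*(1)) / -2 = 1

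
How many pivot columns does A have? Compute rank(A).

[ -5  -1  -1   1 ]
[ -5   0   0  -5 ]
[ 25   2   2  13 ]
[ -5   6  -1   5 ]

Row reduction:
R2 <- R2 - (1)*R1:  [  0   1   1  -6 ]
R3 <- R3 - (-5)*R1:  [  0  -3  -3  18 ]
R4 <- R4 - (1)*R1:  [ 0  7  0  4 ]
R3 <- R3 - (-3)*R2:  [ 0  0  0  0 ]
R4 <- R4 - (7)*R2:  [  0   0  -7  46 ]
R3 <-> R4   (pivot in column 3 was zero)
[ -5  -1  -1   1 ]
[  0   1   1  -6 ]
[  0   0  -7  46 ]
[  0   0   0   0 ]
Row echelon form:
[ -5  -1  -1   1 ]
[  0   1   1  -6 ]
[  0   0  -7  46 ]
[  0   0   0   0 ]
Nonzero rows / pivot columns: 3

rank(A) = 3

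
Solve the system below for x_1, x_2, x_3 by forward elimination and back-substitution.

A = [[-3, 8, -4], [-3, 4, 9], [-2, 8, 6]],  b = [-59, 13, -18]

Forward elimination on [A|b]:
R2 <- R2 - (1)*R1:  [  0  -4  13  72 ]
R3 <- R3 - (2/3)*R1:  [    0   8/3  26/3  64/3 ]
R3 <- R3 - (-2/3)*R2:  [     0      0   52/3  208/3 ]
Row echelon form:
[ -3   8    -4  |    -59 ]
[  0  -4    13  |     72 ]
[  0   0  52/3  |  208/3 ]
Back-substitution:
x_3 = (208/3) / (52/3) = 4
x_2 = (72 - (13)*(4)) / -4 = -5
x_1 = (-59 - (8)*(-5) - (-4)*(4)) / -3 = 1

(1, -5, 4)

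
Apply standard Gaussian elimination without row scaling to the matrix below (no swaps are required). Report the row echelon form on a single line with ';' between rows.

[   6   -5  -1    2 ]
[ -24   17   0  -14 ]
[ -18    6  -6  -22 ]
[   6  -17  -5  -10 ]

Forward elimination:
R2 <- R2 - (-4)*R1:  [  0  -3  -4  -6 ]
R3 <- R3 - (-3)*R1:  [   0   -9   -9  -16 ]
R4 <- R4 - (1)*R1:  [   0  -12   -4  -12 ]
R3 <- R3 - (3)*R2:  [ 0  0  3  2 ]
R4 <- R4 - (4)*R2:  [  0   0  12  12 ]
R4 <- R4 - (4)*R3:  [ 0  0  0  4 ]
Row echelon form:
[ 6  -5  -1   2 ]
[ 0  -3  -4  -6 ]
[ 0   0   3   2 ]
[ 0   0   0   4 ]

REF = [6 -5 -1 2; 0 -3 -4 -6; 0 0 3 2; 0 0 0 4]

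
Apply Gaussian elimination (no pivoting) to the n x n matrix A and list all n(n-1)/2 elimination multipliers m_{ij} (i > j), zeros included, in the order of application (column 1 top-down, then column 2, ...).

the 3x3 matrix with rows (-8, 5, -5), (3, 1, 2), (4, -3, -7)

Forward elimination:
R2 <- R2 - (-3/8)*R1:  [    0  23/8   1/8 ]
R3 <- R3 - (-1/2)*R1:  [     0   -1/2  -19/2 ]
R3 <- R3 - (-4/23)*R2:  [       0        0  -218/23 ]
Multipliers (in order of application): m_{21} = -3/8, m_{31} = -1/2, m_{32} = -4/23

multipliers: -3/8, -1/2, -4/23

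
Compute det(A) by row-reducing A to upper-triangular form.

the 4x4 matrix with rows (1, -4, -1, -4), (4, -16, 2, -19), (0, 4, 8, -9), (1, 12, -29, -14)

Forward elimination:
R2 <- R2 - (4)*R1:  [  0   0   6  -3 ]
R4 <- R4 - (1)*R1:  [   0   16  -28  -10 ]
R2 <-> R3   (pivot in column 2 was zero)
[ 1  -4   -1   -4 ]
[ 0   4    8   -9 ]
[ 0   0    6   -3 ]
[ 0  16  -28  -10 ]
R4 <- R4 - (4)*R2:  [   0    0  -60   26 ]
R4 <- R4 - (-10)*R3:  [  0   0   0  -4 ]
Upper-triangular form:
[ 1  -4  -1  -4 ]
[ 0   4   8  -9 ]
[ 0   0   6  -3 ]
[ 0   0   0  -4 ]
det(A) = (-1)^1 * (1) * (4) * (6) * (-4) = 96  (1 row swap -> sign -1)

det(A) = 96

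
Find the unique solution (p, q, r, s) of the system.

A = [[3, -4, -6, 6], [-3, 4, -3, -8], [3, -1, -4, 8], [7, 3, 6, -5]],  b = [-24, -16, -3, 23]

Forward elimination on [A|b]:
R2 <- R2 - (-1)*R1:  [   0    0   -9   -2  -40 ]
R3 <- R3 - (1)*R1:  [  0   3   2   2  21 ]
R4 <- R4 - (7/3)*R1:  [    0  37/3    20   -19    79 ]
R2 <-> R3   (pivot in column 2 was zero)
[ 3    -4  -6    6  -24 ]
[ 0     3   2    2   21 ]
[ 0     0  -9   -2  -40 ]
[ 0  37/3  20  -19   79 ]
R4 <- R4 - (37/9)*R2:  [      0       0   106/9  -245/9   -22/3 ]
R4 <- R4 - (-106/81)*R3:  [        0         0         0  -2417/81  -4834/81 ]
Row echelon form:
[ 3  -4  -6         6  |       -24 ]
[ 0   3   2         2  |        21 ]
[ 0   0  -9        -2  |       -40 ]
[ 0   0   0  -2417/81  |  -4834/81 ]
Back-substitution:
s = (-4834/81) / (-2417/81) = 2
r = (-40 - (-2)*(2)) / -9 = 4
q = (21 - (2)*(4) - (2)*(2)) / 3 = 3
p = (-24 - (-4)*(3) - (-6)*(4) - (6)*(2)) / 3 = 0

(0, 3, 4, 2)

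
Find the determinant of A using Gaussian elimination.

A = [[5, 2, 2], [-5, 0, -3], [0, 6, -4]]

Forward elimination:
R2 <- R2 - (-1)*R1:  [  0   2  -1 ]
R3 <- R3 - (3)*R2:  [  0   0  -1 ]
Upper-triangular form:
[ 5  2   2 ]
[ 0  2  -1 ]
[ 0  0  -1 ]
det(A) = (-1)^0 * (5) * (2) * (-1) = -10  (0 row swaps -> sign +1)

det(A) = -10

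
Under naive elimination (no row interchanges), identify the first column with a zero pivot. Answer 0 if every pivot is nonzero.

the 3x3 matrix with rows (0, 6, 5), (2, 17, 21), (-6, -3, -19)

first zero-pivot column = 1

Naive forward elimination:
Pivot entry (1,1) is zero but row 2 has 2 in column 1 -> naive elimination stops; a row interchange (e.g. R1 <-> R2) would be required here.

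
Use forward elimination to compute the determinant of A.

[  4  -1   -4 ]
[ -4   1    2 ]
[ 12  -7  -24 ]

det(A) = -32

Forward elimination:
R2 <- R2 - (-1)*R1:  [  0   0  -2 ]
R3 <- R3 - (3)*R1:  [   0   -4  -12 ]
R2 <-> R3   (pivot in column 2 was zero)
[ 4  -1   -4 ]
[ 0  -4  -12 ]
[ 0   0   -2 ]
Upper-triangular form:
[ 4  -1   -4 ]
[ 0  -4  -12 ]
[ 0   0   -2 ]
det(A) = (-1)^1 * (4) * (-4) * (-2) = -32  (1 row swap -> sign -1)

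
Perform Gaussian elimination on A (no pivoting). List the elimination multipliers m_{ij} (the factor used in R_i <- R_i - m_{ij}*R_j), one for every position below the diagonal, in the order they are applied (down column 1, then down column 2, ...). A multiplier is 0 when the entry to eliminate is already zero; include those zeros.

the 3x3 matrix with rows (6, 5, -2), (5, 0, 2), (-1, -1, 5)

Forward elimination:
R2 <- R2 - (5/6)*R1:  [     0  -25/6   11/3 ]
R3 <- R3 - (-1/6)*R1:  [    0  -1/6  14/3 ]
R3 <- R3 - (1/25)*R2:  [      0       0  113/25 ]
Multipliers (in order of application): m_{21} = 5/6, m_{31} = -1/6, m_{32} = 1/25

multipliers: 5/6, -1/6, 1/25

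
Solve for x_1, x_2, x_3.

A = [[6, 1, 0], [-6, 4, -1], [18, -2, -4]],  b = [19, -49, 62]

Forward elimination on [A|b]:
R2 <- R2 - (-1)*R1:  [   0    5   -1  -30 ]
R3 <- R3 - (3)*R1:  [  0  -5  -4   5 ]
R3 <- R3 - (-1)*R2:  [   0    0   -5  -25 ]
Row echelon form:
[ 6  1   0  |   19 ]
[ 0  5  -1  |  -30 ]
[ 0  0  -5  |  -25 ]
Back-substitution:
x_3 = (-25) / -5 = 5
x_2 = (-30 - (-1)*(5)) / 5 = -5
x_1 = (19 - (1)*(-5)) / 6 = 4

(4, -5, 5)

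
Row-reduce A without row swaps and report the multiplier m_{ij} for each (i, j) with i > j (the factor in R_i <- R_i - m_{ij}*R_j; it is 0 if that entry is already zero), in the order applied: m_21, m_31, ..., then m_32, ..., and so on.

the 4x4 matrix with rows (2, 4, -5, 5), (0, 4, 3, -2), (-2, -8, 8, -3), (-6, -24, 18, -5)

multipliers: 0, -1, -3, -1, -3, 2

Forward elimination:
R2: entry in column 1 is already 0 -> m_{21} = 0 (no row operation needed)
R3 <- R3 - (-1)*R1:  [  0  -4   3   2 ]
R4 <- R4 - (-3)*R1:  [   0  -12    3   10 ]
R3 <- R3 - (-1)*R2:  [ 0  0  6  0 ]
R4 <- R4 - (-3)*R2:  [  0   0  12   4 ]
R4 <- R4 - (2)*R3:  [ 0  0  0  4 ]
Multipliers (in order of application): m_{21} = 0, m_{31} = -1, m_{41} = -3, m_{32} = -1, m_{42} = -3, m_{43} = 2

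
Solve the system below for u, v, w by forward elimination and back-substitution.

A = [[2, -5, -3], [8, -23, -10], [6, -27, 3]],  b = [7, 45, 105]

Forward elimination on [A|b]:
R2 <- R2 - (4)*R1:  [  0  -3   2  17 ]
R3 <- R3 - (3)*R1:  [   0  -12   12   84 ]
R3 <- R3 - (4)*R2:  [  0   0   4  16 ]
Row echelon form:
[ 2  -5  -3  |   7 ]
[ 0  -3   2  |  17 ]
[ 0   0   4  |  16 ]
Back-substitution:
w = (16) / 4 = 4
v = (17 - (2)*(4)) / -3 = -3
u = (7 - (-5)*(-3) - (-3)*(4)) / 2 = 2

(2, -3, 4)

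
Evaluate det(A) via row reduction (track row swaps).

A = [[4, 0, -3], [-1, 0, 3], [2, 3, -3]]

Forward elimination:
R2 <- R2 - (-1/4)*R1:  [   0    0  9/4 ]
R3 <- R3 - (1/2)*R1:  [    0     3  -3/2 ]
R2 <-> R3   (pivot in column 2 was zero)
[ 4  0    -3 ]
[ 0  3  -3/2 ]
[ 0  0   9/4 ]
Upper-triangular form:
[ 4  0    -3 ]
[ 0  3  -3/2 ]
[ 0  0   9/4 ]
det(A) = (-1)^1 * (4) * (3) * (9/4) = -27  (1 row swap -> sign -1)

det(A) = -27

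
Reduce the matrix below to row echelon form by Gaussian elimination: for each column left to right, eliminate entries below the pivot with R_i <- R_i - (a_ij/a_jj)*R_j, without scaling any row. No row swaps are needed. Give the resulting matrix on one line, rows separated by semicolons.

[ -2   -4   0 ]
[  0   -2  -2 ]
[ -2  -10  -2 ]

REF = [-2 -4 0; 0 -2 -2; 0 0 4]

Forward elimination:
R3 <- R3 - (1)*R1:  [  0  -6  -2 ]
R3 <- R3 - (3)*R2:  [ 0  0  4 ]
Row echelon form:
[ -2  -4   0 ]
[  0  -2  -2 ]
[  0   0   4 ]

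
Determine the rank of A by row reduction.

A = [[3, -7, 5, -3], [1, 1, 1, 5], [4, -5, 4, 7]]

Row reduction:
R2 <- R2 - (1/3)*R1:  [    0  10/3  -2/3     6 ]
R3 <- R3 - (4/3)*R1:  [    0  13/3  -8/3    11 ]
R3 <- R3 - (13/10)*R2:  [    0     0  -9/5  16/5 ]
Row echelon form:
[ 3    -7     5    -3 ]
[ 0  10/3  -2/3     6 ]
[ 0     0  -9/5  16/5 ]
Nonzero rows / pivot columns: 3

rank(A) = 3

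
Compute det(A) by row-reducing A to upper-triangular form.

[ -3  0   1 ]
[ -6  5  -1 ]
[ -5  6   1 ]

det(A) = -44

Forward elimination:
R2 <- R2 - (2)*R1:  [  0   5  -3 ]
R3 <- R3 - (5/3)*R1:  [    0     6  -2/3 ]
R3 <- R3 - (6/5)*R2:  [     0      0  44/15 ]
Upper-triangular form:
[ -3  0      1 ]
[  0  5     -3 ]
[  0  0  44/15 ]
det(A) = (-1)^0 * (-3) * (5) * (44/15) = -44  (0 row swaps -> sign +1)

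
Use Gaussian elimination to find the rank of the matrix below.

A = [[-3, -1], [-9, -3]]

rank(A) = 1

Row reduction:
R2 <- R2 - (3)*R1:  [ 0  0 ]
Row echelon form:
[ -3  -1 ]
[  0   0 ]
Nonzero rows / pivot columns: 1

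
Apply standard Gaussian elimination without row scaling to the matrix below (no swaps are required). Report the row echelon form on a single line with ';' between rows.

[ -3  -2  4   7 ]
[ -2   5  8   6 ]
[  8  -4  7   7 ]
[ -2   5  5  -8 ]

Forward elimination:
R2 <- R2 - (2/3)*R1:  [    0  19/3  16/3   4/3 ]
R3 <- R3 - (-8/3)*R1:  [     0  -28/3   53/3   77/3 ]
R4 <- R4 - (2/3)*R1:  [     0   19/3    7/3  -38/3 ]
R3 <- R3 - (-28/19)*R2:  [      0       0  485/19  525/19 ]
R4 <- R4 - (1)*R2:  [   0    0   -3  -14 ]
R4 <- R4 - (-57/485)*R3:  [        0         0         0  -1043/97 ]
Row echelon form:
[ -3    -2       4         7 ]
[  0  19/3    16/3       4/3 ]
[  0     0  485/19    525/19 ]
[  0     0       0  -1043/97 ]

REF = [-3 -2 4 7; 0 19/3 16/3 4/3; 0 0 485/19 525/19; 0 0 0 -1043/97]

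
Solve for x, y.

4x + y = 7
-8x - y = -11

Forward elimination on [A|b]:
R2 <- R2 - (-2)*R1:  [ 0  1  3 ]
Row echelon form:
[ 4  1  |  7 ]
[ 0  1  |  3 ]
Back-substitution:
y = (3) / 1 = 3
x = (7 - (1)*(3)) / 4 = 1

(1, 3)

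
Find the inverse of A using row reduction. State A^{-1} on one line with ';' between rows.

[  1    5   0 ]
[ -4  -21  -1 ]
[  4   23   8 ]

Gauss-Jordan on [A | I]:
R2 <- R2 - (-4)*R1:  [  0  -1  -1  |   4   1   0 ]
R3 <- R3 - (4)*R1:  [  0   3   8  |  -4   0   1 ]
R2 <- (1/-1)*R2:  [  0   1   1  |  -4  -1   0 ]
R1 <- R1 - (5)*R2:  [  1   0  -5  |  21   5   0 ]
R3 <- R3 - (3)*R2:  [ 0  0  5  |  8  3  1 ]
R3 <- (1/5)*R3:  [   0    0    1  |  8/5  3/5  1/5 ]
R1 <- R1 - (-5)*R3:  [  1   0   0  |  29   8   1 ]
R2 <- R2 - (1)*R3:  [     0      1      0  |  -28/5   -8/5   -1/5 ]
Right block of [I | A^{-1}] is the inverse:
[    29     8     1 ]
[ -28/5  -8/5  -1/5 ]
[   8/5   3/5   1/5 ]

inverse = [29 8 1; -28/5 -8/5 -1/5; 8/5 3/5 1/5]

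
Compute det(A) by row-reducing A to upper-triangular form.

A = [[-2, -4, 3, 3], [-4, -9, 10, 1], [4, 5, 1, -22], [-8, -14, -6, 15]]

Forward elimination:
R2 <- R2 - (2)*R1:  [  0  -1   4  -5 ]
R3 <- R3 - (-2)*R1:  [   0   -3    7  -16 ]
R4 <- R4 - (4)*R1:  [   0    2  -18    3 ]
R3 <- R3 - (3)*R2:  [  0   0  -5  -1 ]
R4 <- R4 - (-2)*R2:  [   0    0  -10   -7 ]
R4 <- R4 - (2)*R3:  [  0   0   0  -5 ]
Upper-triangular form:
[ -2  -4   3   3 ]
[  0  -1   4  -5 ]
[  0   0  -5  -1 ]
[  0   0   0  -5 ]
det(A) = (-1)^0 * (-2) * (-1) * (-5) * (-5) = 50  (0 row swaps -> sign +1)

det(A) = 50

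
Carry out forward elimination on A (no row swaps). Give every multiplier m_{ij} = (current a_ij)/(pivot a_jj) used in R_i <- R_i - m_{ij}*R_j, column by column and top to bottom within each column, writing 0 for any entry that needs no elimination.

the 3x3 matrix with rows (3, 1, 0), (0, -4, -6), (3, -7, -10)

multipliers: 0, 1, 2

Forward elimination:
R2: entry in column 1 is already 0 -> m_{21} = 0 (no row operation needed)
R3 <- R3 - (1)*R1:  [   0   -8  -10 ]
R3 <- R3 - (2)*R2:  [ 0  0  2 ]
Multipliers (in order of application): m_{21} = 0, m_{31} = 1, m_{32} = 2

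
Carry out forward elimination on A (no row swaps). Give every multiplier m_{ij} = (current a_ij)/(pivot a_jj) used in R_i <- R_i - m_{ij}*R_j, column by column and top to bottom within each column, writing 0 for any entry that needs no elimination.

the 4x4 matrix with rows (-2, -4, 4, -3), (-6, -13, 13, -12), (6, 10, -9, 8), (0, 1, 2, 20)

multipliers: 3, -3, 0, 2, -1, 3

Forward elimination:
R2 <- R2 - (3)*R1:  [  0  -1   1  -3 ]
R3 <- R3 - (-3)*R1:  [  0  -2   3  -1 ]
R4: entry in column 1 is already 0 -> m_{41} = 0 (no row operation needed)
R3 <- R3 - (2)*R2:  [ 0  0  1  5 ]
R4 <- R4 - (-1)*R2:  [  0   0   3  17 ]
R4 <- R4 - (3)*R3:  [ 0  0  0  2 ]
Multipliers (in order of application): m_{21} = 3, m_{31} = -3, m_{41} = 0, m_{32} = 2, m_{42} = -1, m_{43} = 3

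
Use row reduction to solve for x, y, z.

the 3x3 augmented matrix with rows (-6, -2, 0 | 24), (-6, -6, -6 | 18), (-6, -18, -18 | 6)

Forward elimination on [A|b]:
R2 <- R2 - (1)*R1:  [  0  -4  -6  -6 ]
R3 <- R3 - (1)*R1:  [   0  -16  -18  -18 ]
R3 <- R3 - (4)*R2:  [ 0  0  6  6 ]
Row echelon form:
[ -6  -2   0  |  24 ]
[  0  -4  -6  |  -6 ]
[  0   0   6  |   6 ]
Back-substitution:
z = (6) / 6 = 1
y = (-6 - (-6)*(1)) / -4 = 0
x = (24 - (-2)*(0)) / -6 = -4

(-4, 0, 1)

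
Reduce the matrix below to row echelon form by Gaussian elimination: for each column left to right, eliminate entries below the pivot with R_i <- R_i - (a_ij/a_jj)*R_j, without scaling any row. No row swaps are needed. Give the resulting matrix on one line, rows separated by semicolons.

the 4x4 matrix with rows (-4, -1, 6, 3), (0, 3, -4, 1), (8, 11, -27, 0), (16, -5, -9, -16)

Forward elimination:
R3 <- R3 - (-2)*R1:  [   0    9  -15    6 ]
R4 <- R4 - (-4)*R1:  [  0  -9  15  -4 ]
R3 <- R3 - (3)*R2:  [  0   0  -3   3 ]
R4 <- R4 - (-3)*R2:  [  0   0   3  -1 ]
R4 <- R4 - (-1)*R3:  [ 0  0  0  2 ]
Row echelon form:
[ -4  -1   6  3 ]
[  0   3  -4  1 ]
[  0   0  -3  3 ]
[  0   0   0  2 ]

REF = [-4 -1 6 3; 0 3 -4 1; 0 0 -3 3; 0 0 0 2]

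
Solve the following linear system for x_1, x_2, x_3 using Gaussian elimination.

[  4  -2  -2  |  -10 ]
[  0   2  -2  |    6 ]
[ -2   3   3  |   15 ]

(0, 4, 1)

Forward elimination on [A|b]:
R3 <- R3 - (-1/2)*R1:  [  0   2   2  10 ]
R3 <- R3 - (1)*R2:  [ 0  0  4  4 ]
Row echelon form:
[ 4  -2  -2  |  -10 ]
[ 0   2  -2  |    6 ]
[ 0   0   4  |    4 ]
Back-substitution:
x_3 = (4) / 4 = 1
x_2 = (6 - (-2)*(1)) / 2 = 4
x_1 = (-10 - (-2)*(4) - (-2)*(1)) / 4 = 0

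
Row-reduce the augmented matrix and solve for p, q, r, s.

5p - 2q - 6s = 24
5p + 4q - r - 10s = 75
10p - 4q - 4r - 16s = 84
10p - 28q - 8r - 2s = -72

Forward elimination on [A|b]:
R2 <- R2 - (1)*R1:  [  0   6  -1  -4  51 ]
R3 <- R3 - (2)*R1:  [  0   0  -4  -4  36 ]
R4 <- R4 - (2)*R1:  [    0   -24    -8    10  -120 ]
R4 <- R4 - (-4)*R2:  [   0    0  -12   -6   84 ]
R4 <- R4 - (3)*R3:  [   0    0    0    6  -24 ]
Row echelon form:
[ 5  -2   0  -6  |   24 ]
[ 0   6  -1  -4  |   51 ]
[ 0   0  -4  -4  |   36 ]
[ 0   0   0   6  |  -24 ]
Back-substitution:
s = (-24) / 6 = -4
r = (36 - (-4)*(-4)) / -4 = -5
q = (51 - (-1)*(-5) - (-4)*(-4)) / 6 = 5
p = (24 - (-2)*(5) - (-6)*(-4)) / 5 = 2

(2, 5, -5, -4)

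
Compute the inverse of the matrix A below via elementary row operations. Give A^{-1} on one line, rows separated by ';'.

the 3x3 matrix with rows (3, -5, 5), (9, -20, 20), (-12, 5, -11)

Gauss-Jordan on [A | I]:
R1 <- (1/3)*R1:  [    1  -5/3   5/3  |   1/3     0     0 ]
R2 <- R2 - (9)*R1:  [  0  -5   5  |  -3   1   0 ]
R3 <- R3 - (-12)*R1:  [   0  -15    9  |    4    0    1 ]
R2 <- (1/-5)*R2:  [    0     1    -1  |   3/5  -1/5     0 ]
R1 <- R1 - (-5/3)*R2:  [    1     0     0  |   4/3  -1/3     0 ]
R3 <- R3 - (-15)*R2:  [  0   0  -6  |  13  -3   1 ]
R3 <- (1/-6)*R3:  [     0      0      1  |  -13/6    1/2   -1/6 ]
R2 <- R2 - (-1)*R3:  [      0       1       0  |  -47/30    3/10    -1/6 ]
Right block of [I | A^{-1}] is the inverse:
[    4/3  -1/3     0 ]
[ -47/30  3/10  -1/6 ]
[  -13/6   1/2  -1/6 ]

inverse = [4/3 -1/3 0; -47/30 3/10 -1/6; -13/6 1/2 -1/6]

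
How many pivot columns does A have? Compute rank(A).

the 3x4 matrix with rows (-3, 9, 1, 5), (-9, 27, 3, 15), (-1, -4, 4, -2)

Row reduction:
R2 <- R2 - (3)*R1:  [ 0  0  0  0 ]
R3 <- R3 - (1/3)*R1:  [     0     -7   11/3  -11/3 ]
R2 <-> R3   (pivot in column 2 was zero)
[ -3   9     1      5 ]
[  0  -7  11/3  -11/3 ]
[  0   0     0      0 ]
Row echelon form:
[ -3   9     1      5 ]
[  0  -7  11/3  -11/3 ]
[  0   0     0      0 ]
Nonzero rows / pivot columns: 2

rank(A) = 2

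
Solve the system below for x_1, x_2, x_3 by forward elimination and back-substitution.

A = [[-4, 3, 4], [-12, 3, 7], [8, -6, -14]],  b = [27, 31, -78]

Forward elimination on [A|b]:
R2 <- R2 - (3)*R1:  [   0   -6   -5  -50 ]
R3 <- R3 - (-2)*R1:  [   0    0   -6  -24 ]
Row echelon form:
[ -4   3   4  |   27 ]
[  0  -6  -5  |  -50 ]
[  0   0  -6  |  -24 ]
Back-substitution:
x_3 = (-24) / -6 = 4
x_2 = (-50 - (-5)*(4)) / -6 = 5
x_1 = (27 - (3)*(5) - (4)*(4)) / -4 = 1

(1, 5, 4)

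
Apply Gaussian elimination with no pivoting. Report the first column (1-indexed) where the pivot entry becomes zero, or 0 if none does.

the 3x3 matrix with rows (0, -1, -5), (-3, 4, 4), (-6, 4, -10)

first zero-pivot column = 1

Naive forward elimination:
Pivot entry (1,1) is zero but row 2 has -3 in column 1 -> naive elimination stops; a row interchange (e.g. R1 <-> R2) would be required here.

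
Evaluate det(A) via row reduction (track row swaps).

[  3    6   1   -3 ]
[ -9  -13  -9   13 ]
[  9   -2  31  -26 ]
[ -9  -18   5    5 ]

Forward elimination:
R2 <- R2 - (-3)*R1:  [  0   5  -6   4 ]
R3 <- R3 - (3)*R1:  [   0  -20   28  -17 ]
R4 <- R4 - (-3)*R1:  [  0   0   8  -4 ]
R3 <- R3 - (-4)*R2:  [  0   0   4  -1 ]
R4 <- R4 - (2)*R3:  [  0   0   0  -2 ]
Upper-triangular form:
[ 3  6   1  -3 ]
[ 0  5  -6   4 ]
[ 0  0   4  -1 ]
[ 0  0   0  -2 ]
det(A) = (-1)^0 * (3) * (5) * (4) * (-2) = -120  (0 row swaps -> sign +1)

det(A) = -120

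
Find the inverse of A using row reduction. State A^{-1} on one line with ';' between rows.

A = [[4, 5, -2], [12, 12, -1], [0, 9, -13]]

Gauss-Jordan on [A | I]:
R1 <- (1/4)*R1:  [    1   5/4  -1/2  |   1/4     0     0 ]
R2 <- R2 - (12)*R1:  [  0  -3   5  |  -3   1   0 ]
R2 <- (1/-3)*R2:  [    0     1  -5/3  |     1  -1/3     0 ]
R1 <- R1 - (5/4)*R2:  [     1      0  19/12  |     -1   5/12      0 ]
R3 <- R3 - (9)*R2:  [  0   0   2  |  -9   3   1 ]
R3 <- (1/2)*R3:  [    0     0     1  |  -9/2   3/2   1/2 ]
R1 <- R1 - (19/12)*R3:  [      1       0       0  |    49/8  -47/24  -19/24 ]
R2 <- R2 - (-5/3)*R3:  [     0      1      0  |  -13/2   13/6    5/6 ]
Right block of [I | A^{-1}] is the inverse:
[  49/8  -47/24  -19/24 ]
[ -13/2    13/6     5/6 ]
[  -9/2     3/2     1/2 ]

inverse = [49/8 -47/24 -19/24; -13/2 13/6 5/6; -9/2 3/2 1/2]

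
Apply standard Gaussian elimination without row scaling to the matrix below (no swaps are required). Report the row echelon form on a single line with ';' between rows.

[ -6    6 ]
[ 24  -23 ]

REF = [-6 6; 0 1]

Forward elimination:
R2 <- R2 - (-4)*R1:  [ 0  1 ]
Row echelon form:
[ -6  6 ]
[  0  1 ]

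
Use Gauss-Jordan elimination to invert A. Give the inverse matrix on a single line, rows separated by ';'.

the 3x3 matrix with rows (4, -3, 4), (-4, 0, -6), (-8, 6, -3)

Gauss-Jordan on [A | I]:
R1 <- (1/4)*R1:  [    1  -3/4     1  |   1/4     0     0 ]
R2 <- R2 - (-4)*R1:  [  0  -3  -2  |   1   1   0 ]
R3 <- R3 - (-8)*R1:  [ 0  0  5  |  2  0  1 ]
R2 <- (1/-3)*R2:  [    0     1   2/3  |  -1/3  -1/3     0 ]
R1 <- R1 - (-3/4)*R2:  [    1     0   3/2  |     0  -1/4     0 ]
R3 <- (1/5)*R3:  [   0    0    1  |  2/5    0  1/5 ]
R1 <- R1 - (3/2)*R3:  [     1      0      0  |   -3/5   -1/4  -3/10 ]
R2 <- R2 - (2/3)*R3:  [     0      1      0  |   -3/5   -1/3  -2/15 ]
Right block of [I | A^{-1}] is the inverse:
[ -3/5  -1/4  -3/10 ]
[ -3/5  -1/3  -2/15 ]
[  2/5     0    1/5 ]

inverse = [-3/5 -1/4 -3/10; -3/5 -1/3 -2/15; 2/5 0 1/5]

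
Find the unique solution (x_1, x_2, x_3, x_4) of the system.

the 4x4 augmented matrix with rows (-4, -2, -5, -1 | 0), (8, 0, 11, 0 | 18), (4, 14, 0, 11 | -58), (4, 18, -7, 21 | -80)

(5, -4, -2, -2)

Forward elimination on [A|b]:
R2 <- R2 - (-2)*R1:  [  0  -4   1  -2  18 ]
R3 <- R3 - (-1)*R1:  [   0   12   -5   10  -58 ]
R4 <- R4 - (-1)*R1:  [   0   16  -12   20  -80 ]
R3 <- R3 - (-3)*R2:  [  0   0  -2   4  -4 ]
R4 <- R4 - (-4)*R2:  [  0   0  -8  12  -8 ]
R4 <- R4 - (4)*R3:  [  0   0   0  -4   8 ]
Row echelon form:
[ -4  -2  -5  -1  |   0 ]
[  0  -4   1  -2  |  18 ]
[  0   0  -2   4  |  -4 ]
[  0   0   0  -4  |   8 ]
Back-substitution:
x_4 = (8) / -4 = -2
x_3 = (-4 - (4)*(-2)) / -2 = -2
x_2 = (18 - (1)*(-2) - (-2)*(-2)) / -4 = -4
x_1 = (0 - (-2)*(-4) - (-5)*(-2) - (-1)*(-2)) / -4 = 5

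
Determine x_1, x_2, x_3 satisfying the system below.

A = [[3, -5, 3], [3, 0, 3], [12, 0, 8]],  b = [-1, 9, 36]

Forward elimination on [A|b]:
R2 <- R2 - (1)*R1:  [  0   5   0  10 ]
R3 <- R3 - (4)*R1:  [  0  20  -4  40 ]
R3 <- R3 - (4)*R2:  [  0   0  -4   0 ]
Row echelon form:
[ 3  -5   3  |  -1 ]
[ 0   5   0  |  10 ]
[ 0   0  -4  |   0 ]
Back-substitution:
x_3 = (0) / -4 = 0
x_2 = (10) / 5 = 2
x_1 = (-1 - (-5)*(2) - (3)*(0)) / 3 = 3

(3, 2, 0)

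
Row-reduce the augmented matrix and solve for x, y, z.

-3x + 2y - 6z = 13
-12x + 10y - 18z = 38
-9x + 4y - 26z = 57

(-1, -1, -2)

Forward elimination on [A|b]:
R2 <- R2 - (4)*R1:  [   0    2    6  -14 ]
R3 <- R3 - (3)*R1:  [  0  -2  -8  18 ]
R3 <- R3 - (-1)*R2:  [  0   0  -2   4 ]
Row echelon form:
[ -3  2  -6  |   13 ]
[  0  2   6  |  -14 ]
[  0  0  -2  |    4 ]
Back-substitution:
z = (4) / -2 = -2
y = (-14 - (6)*(-2)) / 2 = -1
x = (13 - (2)*(-1) - (-6)*(-2)) / -3 = -1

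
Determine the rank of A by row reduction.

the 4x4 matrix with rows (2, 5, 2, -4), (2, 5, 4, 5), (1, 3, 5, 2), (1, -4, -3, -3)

rank(A) = 4

Row reduction:
R2 <- R2 - (1)*R1:  [ 0  0  2  9 ]
R3 <- R3 - (1/2)*R1:  [   0  1/2    4    4 ]
R4 <- R4 - (1/2)*R1:  [     0  -13/2     -4     -1 ]
R2 <-> R3   (pivot in column 2 was zero)
[ 2      5   2  -4 ]
[ 0    1/2   4   4 ]
[ 0      0   2   9 ]
[ 0  -13/2  -4  -1 ]
R4 <- R4 - (-13)*R2:  [  0   0  48  51 ]
R4 <- R4 - (24)*R3:  [    0     0     0  -165 ]
Row echelon form:
[ 2    5  2    -4 ]
[ 0  1/2  4     4 ]
[ 0    0  2     9 ]
[ 0    0  0  -165 ]
Nonzero rows / pivot columns: 4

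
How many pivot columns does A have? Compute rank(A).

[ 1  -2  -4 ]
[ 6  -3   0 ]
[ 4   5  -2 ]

Row reduction:
R2 <- R2 - (6)*R1:  [  0   9  24 ]
R3 <- R3 - (4)*R1:  [  0  13  14 ]
R3 <- R3 - (13/9)*R2:  [     0      0  -62/3 ]
Row echelon form:
[ 1  -2     -4 ]
[ 0   9     24 ]
[ 0   0  -62/3 ]
Nonzero rows / pivot columns: 3

rank(A) = 3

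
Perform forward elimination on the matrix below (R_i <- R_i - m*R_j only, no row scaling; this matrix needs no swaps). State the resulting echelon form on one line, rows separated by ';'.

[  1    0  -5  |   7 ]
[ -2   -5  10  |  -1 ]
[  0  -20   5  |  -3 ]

REF = [1 0 -5 7; 0 -5 0 13; 0 0 5 -55]

Forward elimination:
R2 <- R2 - (-2)*R1:  [  0  -5   0  13 ]
R3 <- R3 - (4)*R2:  [   0    0    5  -55 ]
Row echelon form:
[ 1   0  -5  |    7 ]
[ 0  -5   0  |   13 ]
[ 0   0   5  |  -55 ]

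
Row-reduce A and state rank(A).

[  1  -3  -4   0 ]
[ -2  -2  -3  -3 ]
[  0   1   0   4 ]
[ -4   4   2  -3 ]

Row reduction:
R2 <- R2 - (-2)*R1:  [   0   -8  -11   -3 ]
R4 <- R4 - (-4)*R1:  [   0   -8  -14   -3 ]
R3 <- R3 - (-1/8)*R2:  [     0      0  -11/8   29/8 ]
R4 <- R4 - (1)*R2:  [  0   0  -3   0 ]
R4 <- R4 - (24/11)*R3:  [      0       0       0  -87/11 ]
Row echelon form:
[ 1  -3     -4       0 ]
[ 0  -8    -11      -3 ]
[ 0   0  -11/8    29/8 ]
[ 0   0      0  -87/11 ]
Nonzero rows / pivot columns: 4

rank(A) = 4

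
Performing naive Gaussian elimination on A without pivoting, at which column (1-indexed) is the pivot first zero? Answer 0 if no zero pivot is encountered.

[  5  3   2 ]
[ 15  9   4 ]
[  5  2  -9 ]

first zero-pivot column = 2

Naive forward elimination:
R2 <- R2 - (3)*R1:  [  0   0  -2 ]
R3 <- R3 - (1)*R1:  [   0   -1  -11 ]
Matrix at this point:
[ 5   3    2 ]
[ 0   0   -2 ]
[ 0  -1  -11 ]
Pivot entry (2,2) is zero but row 3 has -1 in column 2 -> naive elimination stops; a row interchange (e.g. R2 <-> R3) would be required here.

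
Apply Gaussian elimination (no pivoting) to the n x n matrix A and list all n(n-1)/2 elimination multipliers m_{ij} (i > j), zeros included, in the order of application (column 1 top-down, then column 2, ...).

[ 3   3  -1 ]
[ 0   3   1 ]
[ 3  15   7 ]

Forward elimination:
R2: entry in column 1 is already 0 -> m_{21} = 0 (no row operation needed)
R3 <- R3 - (1)*R1:  [  0  12   8 ]
R3 <- R3 - (4)*R2:  [ 0  0  4 ]
Multipliers (in order of application): m_{21} = 0, m_{31} = 1, m_{32} = 4

multipliers: 0, 1, 4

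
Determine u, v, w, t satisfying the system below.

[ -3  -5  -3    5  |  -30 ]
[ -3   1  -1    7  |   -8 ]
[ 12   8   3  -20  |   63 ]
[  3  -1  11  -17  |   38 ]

(-1, 4, 1, -2)

Forward elimination on [A|b]:
R2 <- R2 - (1)*R1:  [  0   6   2   2  22 ]
R3 <- R3 - (-4)*R1:  [   0  -12   -9    0  -57 ]
R4 <- R4 - (-1)*R1:  [   0   -6    8  -12    8 ]
R3 <- R3 - (-2)*R2:  [   0    0   -5    4  -13 ]
R4 <- R4 - (-1)*R2:  [   0    0   10  -10   30 ]
R4 <- R4 - (-2)*R3:  [  0   0   0  -2   4 ]
Row echelon form:
[ -3  -5  -3   5  |  -30 ]
[  0   6   2   2  |   22 ]
[  0   0  -5   4  |  -13 ]
[  0   0   0  -2  |    4 ]
Back-substitution:
t = (4) / -2 = -2
w = (-13 - (4)*(-2)) / -5 = 1
v = (22 - (2)*(1) - (2)*(-2)) / 6 = 4
u = (-30 - (-5)*(4) - (-3)*(1) - (5)*(-2)) / -3 = -1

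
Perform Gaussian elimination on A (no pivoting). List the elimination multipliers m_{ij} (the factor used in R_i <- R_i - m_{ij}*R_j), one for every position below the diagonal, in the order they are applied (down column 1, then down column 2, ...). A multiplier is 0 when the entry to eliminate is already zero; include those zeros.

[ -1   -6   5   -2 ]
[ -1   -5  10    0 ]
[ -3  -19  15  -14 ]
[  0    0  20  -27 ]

Forward elimination:
R2 <- R2 - (1)*R1:  [ 0  1  5  2 ]
R3 <- R3 - (3)*R1:  [  0  -1   0  -8 ]
R4: entry in column 1 is already 0 -> m_{41} = 0 (no row operation needed)
R3 <- R3 - (-1)*R2:  [  0   0   5  -6 ]
R4: entry in column 2 is already 0 -> m_{42} = 0 (no row operation needed)
R4 <- R4 - (4)*R3:  [  0   0   0  -3 ]
Multipliers (in order of application): m_{21} = 1, m_{31} = 3, m_{41} = 0, m_{32} = -1, m_{42} = 0, m_{43} = 4

multipliers: 1, 3, 0, -1, 0, 4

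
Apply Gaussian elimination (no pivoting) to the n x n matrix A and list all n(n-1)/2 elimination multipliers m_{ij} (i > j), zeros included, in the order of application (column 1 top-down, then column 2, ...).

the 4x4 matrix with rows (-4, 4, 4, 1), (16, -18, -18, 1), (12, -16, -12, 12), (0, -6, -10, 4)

Forward elimination:
R2 <- R2 - (-4)*R1:  [  0  -2  -2   5 ]
R3 <- R3 - (-3)*R1:  [  0  -4   0  15 ]
R4: entry in column 1 is already 0 -> m_{41} = 0 (no row operation needed)
R3 <- R3 - (2)*R2:  [ 0  0  4  5 ]
R4 <- R4 - (3)*R2:  [   0    0   -4  -11 ]
R4 <- R4 - (-1)*R3:  [  0   0   0  -6 ]
Multipliers (in order of application): m_{21} = -4, m_{31} = -3, m_{41} = 0, m_{32} = 2, m_{42} = 3, m_{43} = -1

multipliers: -4, -3, 0, 2, 3, -1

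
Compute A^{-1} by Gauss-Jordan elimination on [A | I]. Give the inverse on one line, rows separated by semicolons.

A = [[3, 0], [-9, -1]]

Gauss-Jordan on [A | I]:
R1 <- (1/3)*R1:  [   1    0  |  1/3    0 ]
R2 <- R2 - (-9)*R1:  [  0  -1  |   3   1 ]
R2 <- (1/-1)*R2:  [  0   1  |  -3  -1 ]
Right block of [I | A^{-1}] is the inverse:
[ 1/3   0 ]
[  -3  -1 ]

inverse = [1/3 0; -3 -1]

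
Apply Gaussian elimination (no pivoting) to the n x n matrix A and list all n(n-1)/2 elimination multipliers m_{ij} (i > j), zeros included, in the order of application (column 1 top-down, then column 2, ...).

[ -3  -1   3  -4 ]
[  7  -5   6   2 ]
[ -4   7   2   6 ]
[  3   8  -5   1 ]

multipliers: -7/3, 4/3, -1, -25/22, -21/22, 229/281

Forward elimination:
R2 <- R2 - (-7/3)*R1:  [     0  -22/3     13  -22/3 ]
R3 <- R3 - (4/3)*R1:  [    0  25/3    -2  34/3 ]
R4 <- R4 - (-1)*R1:  [  0   7  -2  -3 ]
R3 <- R3 - (-25/22)*R2:  [      0       0  281/22       3 ]
R4 <- R4 - (-21/22)*R2:  [      0       0  229/22     -10 ]
R4 <- R4 - (229/281)*R3:  [         0          0          0  -3497/281 ]
Multipliers (in order of application): m_{21} = -7/3, m_{31} = 4/3, m_{41} = -1, m_{32} = -25/22, m_{42} = -21/22, m_{43} = 229/281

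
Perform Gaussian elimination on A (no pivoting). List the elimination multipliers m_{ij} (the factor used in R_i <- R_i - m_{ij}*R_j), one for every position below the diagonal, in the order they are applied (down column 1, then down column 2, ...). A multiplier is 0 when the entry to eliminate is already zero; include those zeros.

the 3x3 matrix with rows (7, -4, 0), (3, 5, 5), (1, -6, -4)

Forward elimination:
R2 <- R2 - (3/7)*R1:  [    0  47/7     5 ]
R3 <- R3 - (1/7)*R1:  [     0  -38/7     -4 ]
R3 <- R3 - (-38/47)*R2:  [    0     0  2/47 ]
Multipliers (in order of application): m_{21} = 3/7, m_{31} = 1/7, m_{32} = -38/47

multipliers: 3/7, 1/7, -38/47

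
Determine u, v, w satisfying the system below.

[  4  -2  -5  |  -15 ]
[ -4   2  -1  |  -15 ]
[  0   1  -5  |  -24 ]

Forward elimination on [A|b]:
R2 <- R2 - (-1)*R1:  [   0    0   -6  -30 ]
R2 <-> R3   (pivot in column 2 was zero)
[ 4  -2  -5  -15 ]
[ 0   1  -5  -24 ]
[ 0   0  -6  -30 ]
Row echelon form:
[ 4  -2  -5  |  -15 ]
[ 0   1  -5  |  -24 ]
[ 0   0  -6  |  -30 ]
Back-substitution:
w = (-30) / -6 = 5
v = (-24 - (-5)*(5)) / 1 = 1
u = (-15 - (-2)*(1) - (-5)*(5)) / 4 = 3

(3, 1, 5)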